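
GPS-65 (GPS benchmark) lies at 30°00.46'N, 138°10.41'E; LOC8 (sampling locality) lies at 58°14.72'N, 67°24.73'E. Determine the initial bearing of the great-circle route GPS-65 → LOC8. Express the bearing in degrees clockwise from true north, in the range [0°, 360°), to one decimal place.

322.6°

GPS-65: φ = +30.00767°, λ = +138.17350°
LOC8: φ = +58.24533°, λ = +67.41217°
Δλ = -70.7613°
y = sin Δλ · cos φ₂ = -0.496892
x = cos φ₁ sin φ₂ − sin φ₁ cos φ₂ cos Δλ = 0.649606
θ = atan2(y, x) = -37.4129° → 322.5871° (mod 360°)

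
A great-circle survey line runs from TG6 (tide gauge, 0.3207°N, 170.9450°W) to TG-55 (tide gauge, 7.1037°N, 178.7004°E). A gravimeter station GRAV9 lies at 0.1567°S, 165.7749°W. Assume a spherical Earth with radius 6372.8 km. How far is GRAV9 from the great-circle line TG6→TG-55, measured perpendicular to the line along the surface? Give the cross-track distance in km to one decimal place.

δ₁₃ = central angle TG6→GRAV9 = 0.090619 rad  (haversine)
θ₁₃ = bearing TG6→GRAV9 = 95.268°,  θ₁₂ = bearing TG6→TG-55 = 303.533°
dₓₜ = R·arcsin(sin δ₁₃ · sin(θ₁₃ − θ₁₂)) = 6372.8·arcsin(0.09049·sin(-208.264°)) = 273.175 km
|dₓₜ| = 273.175 km

273.2 km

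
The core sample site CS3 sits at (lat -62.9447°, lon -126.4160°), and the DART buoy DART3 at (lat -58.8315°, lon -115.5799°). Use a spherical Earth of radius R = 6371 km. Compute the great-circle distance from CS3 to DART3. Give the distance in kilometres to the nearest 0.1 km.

741.9 km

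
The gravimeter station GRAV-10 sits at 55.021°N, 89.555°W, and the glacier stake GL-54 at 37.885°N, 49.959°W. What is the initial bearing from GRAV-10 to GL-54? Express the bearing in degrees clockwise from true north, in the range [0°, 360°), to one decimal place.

106.2°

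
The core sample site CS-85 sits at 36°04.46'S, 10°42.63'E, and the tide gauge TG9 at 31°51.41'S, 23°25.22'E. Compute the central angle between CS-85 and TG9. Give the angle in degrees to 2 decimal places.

11.34°

CS-85: φ = -36.07433°, λ = +10.71050°
TG9: φ = -31.85683°, λ = +23.42033°
Δφ = 4.2175°,  Δλ = 12.7098°
a = sin²(Δφ/2) + cos φ₁ cos φ₂ sin²(Δλ/2) = 0.009765
c = 2·arcsin(√a) = 0.197957 rad = 11.3421°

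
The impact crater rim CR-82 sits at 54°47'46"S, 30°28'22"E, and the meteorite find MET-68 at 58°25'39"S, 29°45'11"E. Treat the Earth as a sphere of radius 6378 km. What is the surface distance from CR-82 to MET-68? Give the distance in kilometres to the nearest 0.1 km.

406.6 km

CR-82: φ = -54.79611°, λ = +30.47278°
MET-68: φ = -58.42750°, λ = +29.75306°
Δφ = -3.6314°,  Δλ = -0.7197°
a = sin²(Δφ/2) + cos φ₁ cos φ₂ sin²(Δλ/2) = 0.001016
c = 2·arcsin(√a) = 0.063755 rad = 3.6529°
d = R·c = 6378 × 0.063755 = 406.6 km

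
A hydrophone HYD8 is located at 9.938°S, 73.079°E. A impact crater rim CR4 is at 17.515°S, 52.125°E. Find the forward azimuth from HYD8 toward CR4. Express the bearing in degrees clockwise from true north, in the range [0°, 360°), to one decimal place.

247.3°

Δλ = -20.9540°
y = sin Δλ · cos φ₂ = -0.341038
x = cos φ₁ sin φ₂ − sin φ₁ cos φ₂ cos Δλ = -0.142743
θ = atan2(y, x) = -112.7119° → 247.2881° (mod 360°)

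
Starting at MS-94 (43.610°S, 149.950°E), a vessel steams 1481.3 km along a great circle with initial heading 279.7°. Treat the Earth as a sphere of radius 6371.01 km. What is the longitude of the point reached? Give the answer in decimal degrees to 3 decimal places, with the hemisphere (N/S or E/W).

132.698°E

δ = d/R = 1481.3/6371.01 = 0.232506 rad
φ₂ = arcsin(sin φ₁ cos δ + cos φ₁ sin δ cos θ)
   = arcsin(-0.68975·0.97309 + 0.72405·0.23042·0.16849) = -40.02161°
λ₂ = λ₁ + atan2(sin θ sin δ cos φ₁, cos δ − sin φ₁ sin φ₂) = 132.69759°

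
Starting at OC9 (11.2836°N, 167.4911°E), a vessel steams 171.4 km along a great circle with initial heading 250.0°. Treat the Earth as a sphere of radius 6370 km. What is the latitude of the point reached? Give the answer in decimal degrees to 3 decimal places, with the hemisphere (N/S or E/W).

10.753°N

δ = d/R = 171.4/6370 = 0.026907 rad
φ₂ = arcsin(sin φ₁ cos δ + cos φ₁ sin δ cos θ)
   = arcsin(0.19567·0.99964 + 0.98067·0.02690·-0.34202) = 10.75272°
λ₂ = λ₁ + atan2(sin θ sin δ cos φ₁, cos δ − sin φ₁ sin φ₂) = 166.01652°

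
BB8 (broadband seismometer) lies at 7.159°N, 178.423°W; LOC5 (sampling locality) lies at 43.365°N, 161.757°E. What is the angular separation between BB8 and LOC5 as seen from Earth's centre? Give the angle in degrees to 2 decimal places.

Δφ = 36.2060°,  Δλ = -19.8200°
a = sin²(Δφ/2) + cos φ₁ cos φ₂ sin²(Δλ/2) = 0.117916
c = 2·arcsin(√a) = 0.701045 rad = 40.1669°

40.17°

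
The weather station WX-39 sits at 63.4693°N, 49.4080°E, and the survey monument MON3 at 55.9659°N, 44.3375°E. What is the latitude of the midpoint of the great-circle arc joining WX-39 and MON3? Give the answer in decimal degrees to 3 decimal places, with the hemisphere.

Bx = cos φ₂ cos Δλ = 0.557496,  By = cos φ₂ sin Δλ = -0.049466
φₘ = atan2(sin φ₁ + sin φ₂, √((cos φ₁ + Bx)² + By²)) = 59.74172°
λₘ = λ₁ + atan2(By, cos φ₁ + Bx) = 46.58787°

59.742°N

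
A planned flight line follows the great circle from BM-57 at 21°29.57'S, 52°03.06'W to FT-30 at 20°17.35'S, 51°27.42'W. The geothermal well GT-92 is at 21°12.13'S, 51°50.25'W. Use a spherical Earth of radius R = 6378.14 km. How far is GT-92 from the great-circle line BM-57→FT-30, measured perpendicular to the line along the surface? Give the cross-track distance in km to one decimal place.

6.5 km

BM-57: φ = -21.49283°, λ = -52.05100°
FT-30: φ = -20.28917°, λ = -51.45700°
GT-92: φ = -21.20217°, λ = -51.83750°
δ₁₃ = central angle BM-57→GT-92 = 0.006147 rad  (haversine)
θ₁₃ = bearing BM-57→GT-92 = 34.416°,  θ₁₂ = bearing BM-57→FT-30 = 24.859°
dₓₜ = R·arcsin(sin δ₁₃ · sin(θ₁₃ − θ₁₂)) = 6378.14·arcsin(0.00615·sin(9.557°)) = 6.509 km
|dₓₜ| = 6.509 km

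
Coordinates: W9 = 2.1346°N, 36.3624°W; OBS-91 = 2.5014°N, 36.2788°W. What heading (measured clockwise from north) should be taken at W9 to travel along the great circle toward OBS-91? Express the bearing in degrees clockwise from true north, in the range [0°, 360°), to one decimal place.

Δλ = 0.0836°
y = sin Δλ · cos φ₂ = 0.001458
x = cos φ₁ sin φ₂ − sin φ₁ cos φ₂ cos Δλ = 0.006402
θ = atan2(y, x) = 12.8275° → 12.8275° (mod 360°)

12.8°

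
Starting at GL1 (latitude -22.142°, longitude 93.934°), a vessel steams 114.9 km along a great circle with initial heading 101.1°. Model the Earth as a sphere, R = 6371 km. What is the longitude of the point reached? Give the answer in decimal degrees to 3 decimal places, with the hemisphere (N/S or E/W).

95.030°E

δ = d/R = 114.9/6371 = 0.018035 rad
φ₂ = arcsin(sin φ₁ cos δ + cos φ₁ sin δ cos θ)
   = arcsin(-0.37690·0.99984 + 0.92625·0.01803·-0.19252) = -22.33727°
λ₂ = λ₁ + atan2(sin θ sin δ cos φ₁, cos δ − sin φ₁ sin φ₂) = 95.03026°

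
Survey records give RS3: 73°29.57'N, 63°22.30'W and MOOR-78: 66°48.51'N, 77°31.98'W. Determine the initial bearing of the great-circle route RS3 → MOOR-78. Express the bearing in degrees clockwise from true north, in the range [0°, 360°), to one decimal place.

RS3: φ = +73.49283°, λ = -63.37167°
MOOR-78: φ = +66.80850°, λ = -77.53300°
Δλ = -14.1613°
y = sin Δλ · cos φ₂ = -0.096346
x = cos φ₁ sin φ₂ − sin φ₁ cos φ₂ cos Δλ = -0.104925
θ = atan2(y, x) = -137.4408° → 222.5592° (mod 360°)

222.6°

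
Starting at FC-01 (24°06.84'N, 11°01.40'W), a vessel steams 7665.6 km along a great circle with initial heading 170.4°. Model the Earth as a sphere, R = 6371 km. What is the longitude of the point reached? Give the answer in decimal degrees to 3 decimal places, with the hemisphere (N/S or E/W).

FC-01: φ = +24.11400°, λ = -11.02333°
δ = d/R = 7665.6/6371 = 1.203202 rad
φ₂ = arcsin(sin φ₁ cos δ + cos φ₁ sin δ cos θ)
   = arcsin(0.40855·0.35937 + 0.91273·0.93319·-0.98600) = -43.86872°
λ₂ = λ₁ + atan2(sin θ sin δ cos φ₁, cos δ − sin φ₁ sin φ₂) = 1.44329°

1.443°E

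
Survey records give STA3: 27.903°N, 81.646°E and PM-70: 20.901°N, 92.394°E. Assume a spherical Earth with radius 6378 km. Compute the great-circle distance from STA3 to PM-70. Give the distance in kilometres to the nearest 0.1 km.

Δφ = -7.0020°,  Δλ = 10.7480°
a = sin²(Δφ/2) + cos φ₁ cos φ₂ sin²(Δλ/2) = 0.010971
c = 2·arcsin(√a) = 0.209868 rad = 12.0245°
d = R·c = 6378 × 0.209868 = 1338.5 km

1338.5 km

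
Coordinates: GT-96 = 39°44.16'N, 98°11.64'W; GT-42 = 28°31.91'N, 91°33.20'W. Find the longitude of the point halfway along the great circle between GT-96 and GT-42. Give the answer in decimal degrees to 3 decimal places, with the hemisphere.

94.653°W

GT-96: φ = +39.73600°, λ = -98.19400°
GT-42: φ = +28.53183°, λ = -91.55333°
Bx = cos φ₂ cos Δλ = 0.872658,  By = cos φ₂ sin Δλ = 0.101598
φₘ = atan2(sin φ₁ + sin φ₂, √((cos φ₁ + Bx)² + By²)) = 34.17844°
λₘ = λ₁ + atan2(By, cos φ₁ + Bx) = -94.65263°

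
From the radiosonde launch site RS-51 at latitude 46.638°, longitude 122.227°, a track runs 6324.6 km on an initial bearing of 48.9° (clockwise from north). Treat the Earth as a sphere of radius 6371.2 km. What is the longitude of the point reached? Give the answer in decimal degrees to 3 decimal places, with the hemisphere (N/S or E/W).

δ = d/R = 6324.6/6371.2 = 0.992686 rad
φ₂ = arcsin(sin φ₁ cos δ + cos φ₁ sin δ cos θ)
   = arcsin(0.72703·0.54644 + 0.68661·0.83750·0.65738) = 50.83138°
λ₂ = λ₁ + atan2(sin θ sin δ cos φ₁, cos δ − sin φ₁ sin φ₂) = -145.49766°

145.498°W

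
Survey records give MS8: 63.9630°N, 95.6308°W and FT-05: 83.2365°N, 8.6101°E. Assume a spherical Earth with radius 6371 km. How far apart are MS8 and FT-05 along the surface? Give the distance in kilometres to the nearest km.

3159 km

Δφ = 19.2735°,  Δλ = 104.2409°
a = sin²(Δφ/2) + cos φ₁ cos φ₂ sin²(Δλ/2) = 0.060230
c = 2·arcsin(√a) = 0.495900 rad = 28.4130°
d = R·c = 6371 × 0.495900 = 3159.4 km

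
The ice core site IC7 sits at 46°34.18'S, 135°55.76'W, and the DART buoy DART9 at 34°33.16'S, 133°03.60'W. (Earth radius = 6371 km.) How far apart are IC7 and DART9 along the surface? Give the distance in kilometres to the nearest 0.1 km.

1357.8 km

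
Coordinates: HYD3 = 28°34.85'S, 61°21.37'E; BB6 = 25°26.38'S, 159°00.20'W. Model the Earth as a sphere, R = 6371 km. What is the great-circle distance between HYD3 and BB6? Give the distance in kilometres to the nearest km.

12621 km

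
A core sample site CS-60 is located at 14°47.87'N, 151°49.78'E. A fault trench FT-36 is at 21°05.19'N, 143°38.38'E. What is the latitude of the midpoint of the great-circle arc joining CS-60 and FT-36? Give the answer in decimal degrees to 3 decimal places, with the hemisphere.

17.985°N

CS-60: φ = +14.79783°, λ = +151.82967°
FT-36: φ = +21.08650°, λ = +143.63967°
Bx = cos φ₂ cos Δλ = 0.923522,  By = cos φ₂ sin Δλ = -0.132917
φₘ = atan2(sin φ₁ + sin φ₂, √((cos φ₁ + Bx)² + By²)) = 17.98512°
λₘ = λ₁ + atan2(By, cos φ₁ + Bx) = 147.80763°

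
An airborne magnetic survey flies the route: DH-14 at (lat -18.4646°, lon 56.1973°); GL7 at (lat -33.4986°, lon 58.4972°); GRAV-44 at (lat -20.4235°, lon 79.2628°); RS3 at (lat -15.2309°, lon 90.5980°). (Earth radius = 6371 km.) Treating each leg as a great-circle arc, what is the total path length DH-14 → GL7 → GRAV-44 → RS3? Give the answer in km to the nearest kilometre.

DH-14→GL7: c = 0.264838 rad, d = 1687.28 km
GL7→GRAV-44: c = 0.394189 rad, d = 2511.38 km
GRAV-44→RS3: c = 0.208906 rad, d = 1330.94 km
Total = 1687.28 + 2511.38 + 1330.94 = 5529.60 km

5530 km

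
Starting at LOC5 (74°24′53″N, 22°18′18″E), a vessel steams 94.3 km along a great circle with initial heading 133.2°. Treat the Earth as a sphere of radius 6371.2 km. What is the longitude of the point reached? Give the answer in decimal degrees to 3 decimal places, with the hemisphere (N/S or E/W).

LOC5: φ = +74.41472°, λ = +22.30500°
δ = d/R = 94.3/6371.2 = 0.014801 rad
φ₂ = arcsin(sin φ₁ cos δ + cos φ₁ sin δ cos θ)
   = arcsin(0.96323·0.99989 + 0.26867·0.01480·-0.68455) = 73.82268°
λ₂ = λ₁ + atan2(sin θ sin δ cos φ₁, cos δ − sin φ₁ sin φ₂) = 24.52430°

24.524°E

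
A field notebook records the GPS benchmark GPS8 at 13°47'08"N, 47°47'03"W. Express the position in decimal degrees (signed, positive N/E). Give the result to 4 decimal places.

+13.7856°, -47.7842°

lat: 13.7856° N → +13.7856°
lon: 47.7842° W → -47.7842°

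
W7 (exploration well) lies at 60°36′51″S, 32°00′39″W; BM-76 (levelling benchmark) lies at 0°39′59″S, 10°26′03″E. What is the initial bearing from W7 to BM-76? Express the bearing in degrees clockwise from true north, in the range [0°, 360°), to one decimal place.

46.6°

W7: φ = -60.61417°, λ = -32.01083°
BM-76: φ = -0.66639°, λ = +10.43417°
Δλ = 42.4450°
y = sin Δλ · cos φ₂ = 0.674837
x = cos φ₁ sin φ₂ − sin φ₁ cos φ₂ cos Δλ = 0.637230
θ = atan2(y, x) = 46.6418° → 46.6418° (mod 360°)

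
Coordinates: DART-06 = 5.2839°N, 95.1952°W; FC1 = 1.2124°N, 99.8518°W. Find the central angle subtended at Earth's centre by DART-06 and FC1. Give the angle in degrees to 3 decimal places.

Δφ = -4.0715°,  Δλ = -4.6566°
a = sin²(Δφ/2) + cos φ₁ cos φ₂ sin²(Δλ/2) = 0.002905
c = 2·arcsin(√a) = 0.107847 rad = 6.1792°

6.179°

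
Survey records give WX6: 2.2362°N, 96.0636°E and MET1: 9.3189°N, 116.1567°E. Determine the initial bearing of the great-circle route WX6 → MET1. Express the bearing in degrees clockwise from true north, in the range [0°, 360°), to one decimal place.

Δλ = 20.0931°
y = sin Δλ · cos φ₂ = 0.339013
x = cos φ₁ sin φ₂ − sin φ₁ cos φ₂ cos Δλ = 0.125645
θ = atan2(y, x) = 69.6642° → 69.6642° (mod 360°)

69.7°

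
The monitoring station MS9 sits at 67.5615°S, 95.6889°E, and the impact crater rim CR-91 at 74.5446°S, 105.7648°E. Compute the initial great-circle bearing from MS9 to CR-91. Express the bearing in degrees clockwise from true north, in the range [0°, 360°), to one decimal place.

Δλ = 10.0759°
y = sin Δλ · cos φ₂ = 0.046623
x = cos φ₁ sin φ₂ − sin φ₁ cos φ₂ cos Δλ = -0.125375
θ = atan2(y, x) = 159.6016° → 159.6016° (mod 360°)

159.6°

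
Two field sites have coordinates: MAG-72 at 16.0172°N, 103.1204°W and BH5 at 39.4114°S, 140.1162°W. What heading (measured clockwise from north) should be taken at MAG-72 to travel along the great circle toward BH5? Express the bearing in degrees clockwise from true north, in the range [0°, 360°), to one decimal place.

210.8°

Δλ = -36.9958°
y = sin Δλ · cos φ₂ = -0.464921
x = cos φ₁ sin φ₂ − sin φ₁ cos φ₂ cos Δλ = -0.780502
θ = atan2(y, x) = -149.2190° → 210.7810° (mod 360°)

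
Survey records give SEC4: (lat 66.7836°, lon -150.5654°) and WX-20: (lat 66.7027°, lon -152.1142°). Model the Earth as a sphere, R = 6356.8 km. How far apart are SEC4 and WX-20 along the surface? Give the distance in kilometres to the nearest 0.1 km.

Δφ = -0.0809°,  Δλ = -1.5488°
a = sin²(Δφ/2) + cos φ₁ cos φ₂ sin²(Δλ/2) = 0.000029
c = 2·arcsin(√a) = 0.010766 rad = 0.6169°
d = R·c = 6356.8 × 0.010766 = 68.4 km

68.4 km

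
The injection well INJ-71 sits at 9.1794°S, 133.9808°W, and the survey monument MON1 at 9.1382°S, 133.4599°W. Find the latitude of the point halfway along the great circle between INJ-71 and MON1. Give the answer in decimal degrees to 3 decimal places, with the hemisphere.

Bx = cos φ₂ cos Δλ = 0.987267,  By = cos φ₂ sin Δλ = 0.008976
φₘ = atan2(sin φ₁ + sin φ₂, √((cos φ₁ + Bx)² + By²)) = -9.15889°
λₘ = λ₁ + atan2(By, cos φ₁ + Bx) = -133.72033°

9.159°S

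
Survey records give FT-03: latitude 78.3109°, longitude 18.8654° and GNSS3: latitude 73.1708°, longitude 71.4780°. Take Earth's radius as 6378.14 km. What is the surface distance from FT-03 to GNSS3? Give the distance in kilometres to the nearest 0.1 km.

1487.2 km

Δφ = -5.1401°,  Δλ = 52.6126°
a = sin²(Δφ/2) + cos φ₁ cos φ₂ sin²(Δλ/2) = 0.013531
c = 2·arcsin(√a) = 0.233173 rad = 13.3598°
d = R·c = 6378.14 × 0.233173 = 1487.2 km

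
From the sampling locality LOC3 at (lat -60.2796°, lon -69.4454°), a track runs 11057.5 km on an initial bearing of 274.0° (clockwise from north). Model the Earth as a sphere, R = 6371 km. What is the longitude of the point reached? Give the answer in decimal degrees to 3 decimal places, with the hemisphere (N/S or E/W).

δ = d/R = 11057.5/6371 = 1.735599 rad
φ₂ = arcsin(sin φ₁ cos δ + cos φ₁ sin δ cos θ)
   = arcsin(-0.86846·-0.16406 + 0.49577·0.98645·0.06976) = 10.17126°
λ₂ = λ₁ + atan2(sin θ sin δ cos φ₁, cos δ − sin φ₁ sin φ₂) = -160.70139°

160.701°W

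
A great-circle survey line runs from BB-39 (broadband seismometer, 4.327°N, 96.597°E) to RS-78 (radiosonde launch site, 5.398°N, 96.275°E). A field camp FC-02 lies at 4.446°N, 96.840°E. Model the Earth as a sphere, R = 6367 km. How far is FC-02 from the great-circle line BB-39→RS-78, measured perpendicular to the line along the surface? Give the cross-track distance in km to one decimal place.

29.6 km

δ₁₃ = central angle BB-39→FC-02 = 0.004711 rad  (haversine)
θ₁₃ = bearing BB-39→FC-02 = 63.833°,  θ₁₂ = bearing BB-39→RS-78 = 343.337°
dₓₜ = R·arcsin(sin δ₁₃ · sin(θ₁₃ − θ₁₂)) = 6367·arcsin(0.00471·sin(-279.504°)) = 29.585 km
|dₓₜ| = 29.585 km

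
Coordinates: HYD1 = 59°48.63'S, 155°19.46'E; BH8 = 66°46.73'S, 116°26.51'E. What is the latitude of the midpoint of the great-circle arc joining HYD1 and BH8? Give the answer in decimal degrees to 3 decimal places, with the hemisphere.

HYD1: φ = -59.81050°, λ = +155.32433°
BH8: φ = -66.77883°, λ = +116.44183°
Bx = cos φ₂ cos Δλ = 0.306922,  By = cos φ₂ sin Δλ = -0.247500
φₘ = atan2(sin φ₁ + sin φ₂, √((cos φ₁ + Bx)² + By²)) = -64.60099°
λₘ = λ₁ + atan2(By, cos φ₁ + Bx) = 138.32921°

64.601°S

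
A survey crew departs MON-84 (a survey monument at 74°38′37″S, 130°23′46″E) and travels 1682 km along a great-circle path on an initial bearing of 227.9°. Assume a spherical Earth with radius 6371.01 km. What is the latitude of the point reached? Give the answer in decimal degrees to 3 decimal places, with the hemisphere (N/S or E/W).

77.746°S

MON-84: φ = -74.64361°, λ = +130.39611°
δ = d/R = 1682/6371.01 = 0.264008 rad
φ₂ = arcsin(sin φ₁ cos δ + cos φ₁ sin δ cos θ)
   = arcsin(-0.96430·0.96535 + 0.26482·0.26095·-0.67043) = -77.74605°
λ₂ = λ₁ + atan2(sin θ sin δ cos φ₁, cos δ − sin φ₁ sin φ₂) = 64.57817°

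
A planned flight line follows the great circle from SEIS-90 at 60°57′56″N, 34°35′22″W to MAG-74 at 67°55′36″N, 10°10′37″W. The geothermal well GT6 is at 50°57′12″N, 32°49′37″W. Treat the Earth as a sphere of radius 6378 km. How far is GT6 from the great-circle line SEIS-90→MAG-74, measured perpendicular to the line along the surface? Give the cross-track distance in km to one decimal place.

883.8 km

SEIS-90: φ = +60.96556°, λ = -34.58944°
MAG-74: φ = +67.92667°, λ = -10.17694°
GT6: φ = +50.95333°, λ = -32.82694°
δ₁₃ = central angle SEIS-90→GT6 = 0.175576 rad  (haversine)
θ₁₃ = bearing SEIS-90→GT6 = 173.632°,  θ₁₂ = bearing SEIS-90→MAG-74 = 45.889°
dₓₜ = R·arcsin(sin δ₁₃ · sin(θ₁₃ − θ₁₂)) = 6378·arcsin(0.17468·sin(127.743°)) = 883.802 km
|dₓₜ| = 883.802 km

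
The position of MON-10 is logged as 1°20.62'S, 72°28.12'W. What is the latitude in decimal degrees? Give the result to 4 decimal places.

1° + 20.62′/60 = 1 + 0.34367 = 1.3437°

1.3437°S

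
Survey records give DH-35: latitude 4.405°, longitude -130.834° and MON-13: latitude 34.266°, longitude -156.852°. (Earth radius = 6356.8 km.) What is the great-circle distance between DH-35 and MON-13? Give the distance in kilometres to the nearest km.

4260 km

Δφ = 29.8610°,  Δλ = -26.0180°
a = sin²(Δφ/2) + cos φ₁ cos φ₂ sin²(Δλ/2) = 0.108135
c = 2·arcsin(√a) = 0.670148 rad = 38.3967°
d = R·c = 6356.8 × 0.670148 = 4260.0 km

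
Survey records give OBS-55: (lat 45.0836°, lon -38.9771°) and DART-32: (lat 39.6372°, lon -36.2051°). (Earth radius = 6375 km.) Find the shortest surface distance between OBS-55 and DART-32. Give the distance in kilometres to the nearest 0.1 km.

647.3 km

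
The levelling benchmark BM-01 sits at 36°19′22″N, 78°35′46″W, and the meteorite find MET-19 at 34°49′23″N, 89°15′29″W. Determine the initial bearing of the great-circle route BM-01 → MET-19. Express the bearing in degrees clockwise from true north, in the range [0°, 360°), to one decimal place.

263.3°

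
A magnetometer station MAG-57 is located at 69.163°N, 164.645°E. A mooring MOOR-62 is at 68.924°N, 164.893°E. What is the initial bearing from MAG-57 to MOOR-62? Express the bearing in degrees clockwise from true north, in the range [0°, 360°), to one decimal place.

Δλ = 0.2480°
y = sin Δλ · cos φ₂ = 0.001557
x = cos φ₁ sin φ₂ − sin φ₁ cos φ₂ cos Δλ = -0.004168
θ = atan2(y, x) = 159.5229° → 159.5229° (mod 360°)

159.5°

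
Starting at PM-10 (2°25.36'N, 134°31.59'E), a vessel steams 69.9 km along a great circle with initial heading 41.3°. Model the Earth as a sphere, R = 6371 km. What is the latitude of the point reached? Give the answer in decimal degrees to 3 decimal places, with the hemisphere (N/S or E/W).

2.895°N

PM-10: φ = +2.42267°, λ = +134.52650°
δ = d/R = 69.9/6371 = 0.010972 rad
φ₂ = arcsin(sin φ₁ cos δ + cos φ₁ sin δ cos θ)
   = arcsin(0.04227·0.99994 + 0.99911·0.01097·0.75126) = 2.89486°
λ₂ = λ₁ + atan2(sin θ sin δ cos φ₁, cos δ − sin φ₁ sin φ₂) = 134.94192°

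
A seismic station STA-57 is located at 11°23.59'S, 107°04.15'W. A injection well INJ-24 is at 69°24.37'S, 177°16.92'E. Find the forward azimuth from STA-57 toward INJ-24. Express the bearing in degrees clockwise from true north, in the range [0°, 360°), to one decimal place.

200.7°

STA-57: φ = -11.39317°, λ = -107.06917°
INJ-24: φ = -69.40617°, λ = +177.28200°
Δλ = -75.6488°
y = sin Δλ · cos φ₂ = -0.340765
x = cos φ₁ sin φ₂ − sin φ₁ cos φ₂ cos Δλ = -0.900429
θ = atan2(y, x) = -159.2710° → 200.7290° (mod 360°)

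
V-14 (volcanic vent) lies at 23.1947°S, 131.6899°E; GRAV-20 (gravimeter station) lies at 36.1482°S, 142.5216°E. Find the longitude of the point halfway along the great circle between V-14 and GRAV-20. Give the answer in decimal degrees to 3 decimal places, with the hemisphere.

Bx = cos φ₂ cos Δλ = 0.793107,  By = cos φ₂ sin Δλ = 0.151748
φₘ = atan2(sin φ₁ + sin φ₂, √((cos φ₁ + Bx)² + By²)) = -29.78137°
λₘ = λ₁ + atan2(By, cos φ₁ + Bx) = 136.75442°

136.754°E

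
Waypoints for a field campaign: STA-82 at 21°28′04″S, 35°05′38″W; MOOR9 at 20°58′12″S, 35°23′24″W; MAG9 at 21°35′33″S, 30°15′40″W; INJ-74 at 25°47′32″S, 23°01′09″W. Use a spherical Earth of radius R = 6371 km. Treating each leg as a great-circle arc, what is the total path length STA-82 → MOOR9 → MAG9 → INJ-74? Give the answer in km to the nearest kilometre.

STA-82: φ = -21.46778°, λ = -35.09389°
MOOR9: φ = -20.97000°, λ = -35.39000°
MAG9: φ = -21.59250°, λ = -30.26111°
INJ-74: φ = -25.79222°, λ = -23.01917°
STA-82→MOOR9: c = 0.009934 rad, d = 63.29 km
MOOR9→MAG9: c = 0.084112 rad, d = 535.88 km
MAG9→INJ-74: c = 0.136955 rad, d = 872.54 km
Total = 63.29 + 535.88 + 872.54 = 1471.71 km

1472 km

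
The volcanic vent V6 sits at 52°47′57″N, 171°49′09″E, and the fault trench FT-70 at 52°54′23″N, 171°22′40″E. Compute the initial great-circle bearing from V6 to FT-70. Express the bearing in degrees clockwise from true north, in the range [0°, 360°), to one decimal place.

292.1°

V6: φ = +52.79917°, λ = +171.81917°
FT-70: φ = +52.90639°, λ = +171.37778°
Δλ = -0.4414°
y = sin Δλ · cos φ₂ = -0.004646
x = cos φ₁ sin φ₂ − sin φ₁ cos φ₂ cos Δλ = 0.001886
θ = atan2(y, x) = -67.9105° → 292.0895° (mod 360°)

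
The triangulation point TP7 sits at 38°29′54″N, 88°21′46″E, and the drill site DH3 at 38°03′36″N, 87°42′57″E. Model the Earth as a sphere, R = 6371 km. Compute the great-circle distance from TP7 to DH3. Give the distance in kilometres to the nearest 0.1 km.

TP7: φ = +38.49833°, λ = +88.36278°
DH3: φ = +38.06000°, λ = +87.71583°
Δφ = -0.4383°,  Δλ = -0.6469°
a = sin²(Δφ/2) + cos φ₁ cos φ₂ sin²(Δλ/2) = 0.000034
c = 2·arcsin(√a) = 0.011709 rad = 0.6709°
d = R·c = 6371 × 0.011709 = 74.6 km

74.6 km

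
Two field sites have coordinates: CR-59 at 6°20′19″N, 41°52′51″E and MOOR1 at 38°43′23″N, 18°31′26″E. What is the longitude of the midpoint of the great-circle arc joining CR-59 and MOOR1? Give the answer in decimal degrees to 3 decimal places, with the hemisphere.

CR-59: φ = +6.33861°, λ = +41.88083°
MOOR1: φ = +38.72306°, λ = +18.52389°
Bx = cos φ₂ cos Δλ = 0.716245,  By = cos φ₂ sin Δλ = -0.309308
φₘ = atan2(sin φ₁ + sin φ₂, √((cos φ₁ + Bx)² + By²)) = 22.95179°
λₘ = λ₁ + atan2(By, cos φ₁ + Bx) = 31.62869°

31.629°E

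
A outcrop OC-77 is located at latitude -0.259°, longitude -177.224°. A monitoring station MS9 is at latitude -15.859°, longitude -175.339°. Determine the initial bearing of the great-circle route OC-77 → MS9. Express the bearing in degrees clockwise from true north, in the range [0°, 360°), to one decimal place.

Δλ = 1.8850°
y = sin Δλ · cos φ₂ = 0.031641
x = cos φ₁ sin φ₂ − sin φ₁ cos φ₂ cos Δλ = -0.268922
θ = atan2(y, x) = 173.2894° → 173.2894° (mod 360°)

173.3°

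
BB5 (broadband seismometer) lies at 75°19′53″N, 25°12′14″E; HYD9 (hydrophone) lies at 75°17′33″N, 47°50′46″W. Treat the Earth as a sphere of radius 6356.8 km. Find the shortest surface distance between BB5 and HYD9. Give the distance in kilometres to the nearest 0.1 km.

BB5: φ = +75.33139°, λ = +25.20389°
HYD9: φ = +75.29250°, λ = -47.84611°
Δφ = -0.0389°,  Δλ = -73.0500°
a = sin²(Δφ/2) + cos φ₁ cos φ₂ sin²(Δλ/2) = 0.022774
c = 2·arcsin(√a) = 0.302978 rad = 17.3594°
d = R·c = 6356.8 × 0.302978 = 1926.0 km

1926.0 km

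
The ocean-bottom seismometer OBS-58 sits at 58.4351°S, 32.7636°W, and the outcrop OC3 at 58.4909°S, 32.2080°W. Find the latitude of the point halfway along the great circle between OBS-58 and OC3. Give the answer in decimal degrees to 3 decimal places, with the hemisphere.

58.463°S

Bx = cos φ₂ cos Δλ = 0.522609,  By = cos φ₂ sin Δλ = 0.005068
φₘ = atan2(sin φ₁ + sin φ₂, √((cos φ₁ + Bx)² + By²)) = -58.46330°
λₘ = λ₁ + atan2(By, cos φ₁ + Bx) = -32.48602°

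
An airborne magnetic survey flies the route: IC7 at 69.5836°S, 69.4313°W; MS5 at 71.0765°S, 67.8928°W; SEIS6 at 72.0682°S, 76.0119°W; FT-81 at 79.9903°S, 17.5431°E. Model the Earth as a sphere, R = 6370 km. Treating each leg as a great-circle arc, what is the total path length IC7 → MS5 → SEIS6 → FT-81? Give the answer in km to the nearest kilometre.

IC7→MS5: c = 0.027577 rad, d = 175.67 km
MS5→SEIS6: c = 0.047976 rad, d = 305.60 km
SEIS6→FT-81: c = 0.366400 rad, d = 2333.97 km
Total = 175.67 + 305.60 + 2333.97 = 2815.24 km

2815 km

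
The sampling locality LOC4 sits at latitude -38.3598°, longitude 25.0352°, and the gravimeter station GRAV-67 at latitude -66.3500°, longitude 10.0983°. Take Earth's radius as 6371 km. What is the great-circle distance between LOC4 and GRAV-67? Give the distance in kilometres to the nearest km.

3254 km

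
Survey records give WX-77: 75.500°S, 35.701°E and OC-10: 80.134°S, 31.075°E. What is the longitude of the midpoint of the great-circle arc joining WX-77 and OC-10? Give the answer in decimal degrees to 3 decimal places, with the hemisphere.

33.822°E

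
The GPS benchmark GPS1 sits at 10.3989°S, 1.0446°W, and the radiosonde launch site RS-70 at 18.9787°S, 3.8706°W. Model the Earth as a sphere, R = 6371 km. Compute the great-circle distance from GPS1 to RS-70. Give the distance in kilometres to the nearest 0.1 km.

1001.2 km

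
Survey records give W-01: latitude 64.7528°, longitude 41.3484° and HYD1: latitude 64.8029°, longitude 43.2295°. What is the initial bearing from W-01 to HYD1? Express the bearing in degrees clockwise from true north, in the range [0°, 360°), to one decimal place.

85.6°

Δλ = 1.8811°
y = sin Δλ · cos φ₂ = 0.013975
x = cos φ₁ sin φ₂ − sin φ₁ cos φ₂ cos Δλ = 0.001082
θ = atan2(y, x) = 85.5731° → 85.5731° (mod 360°)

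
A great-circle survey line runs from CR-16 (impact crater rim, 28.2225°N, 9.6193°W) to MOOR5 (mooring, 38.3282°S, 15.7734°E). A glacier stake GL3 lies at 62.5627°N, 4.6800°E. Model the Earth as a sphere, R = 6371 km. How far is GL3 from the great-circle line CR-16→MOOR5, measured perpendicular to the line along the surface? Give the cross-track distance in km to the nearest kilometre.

2007 km

δ₁₃ = central angle CR-16→GL3 = 0.621297 rad  (haversine)
θ₁₃ = bearing CR-16→GL3 = 11.275°,  θ₁₂ = bearing CR-16→MOOR5 = 159.114°
dₓₜ = R·arcsin(sin δ₁₃ · sin(θ₁₃ − θ₁₂)) = 6371·arcsin(0.58209·sin(-147.839°)) = -2007.062 km
|dₓₜ| = 2007.062 km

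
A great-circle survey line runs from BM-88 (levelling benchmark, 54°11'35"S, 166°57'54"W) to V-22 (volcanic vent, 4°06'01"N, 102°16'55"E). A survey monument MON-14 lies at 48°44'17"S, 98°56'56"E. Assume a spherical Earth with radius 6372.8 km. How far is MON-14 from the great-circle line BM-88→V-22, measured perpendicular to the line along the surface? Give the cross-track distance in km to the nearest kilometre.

BM-88: φ = -54.19306°, λ = -166.96500°
V-22: φ = +4.10028°, λ = +102.28194°
MON-14: φ = -48.73806°, λ = +98.94889°
δ₁₃ = central angle BM-88→MON-14 = 0.949449 rad  (haversine)
θ₁₃ = bearing BM-88→MON-14 = 234.002°,  θ₁₂ = bearing BM-88→V-22 = 271.792°
dₓₜ = R·arcsin(sin δ₁₃ · sin(θ₁₃ − θ₁₂)) = 6372.8·arcsin(0.81309·sin(-37.790°)) = -3323.809 km
|dₓₜ| = 3323.809 km

3324 km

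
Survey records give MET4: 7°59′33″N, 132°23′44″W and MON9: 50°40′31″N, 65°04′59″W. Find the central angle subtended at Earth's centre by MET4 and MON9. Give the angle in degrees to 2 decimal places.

MET4: φ = +7.99250°, λ = -132.39556°
MON9: φ = +50.67528°, λ = -65.08306°
Δφ = 42.6828°,  Δλ = 67.3125°
a = sin²(Δφ/2) + cos φ₁ cos φ₂ sin²(Δλ/2) = 0.325194
c = 2·arcsin(√a) = 1.213639 rad = 69.5364°

69.54°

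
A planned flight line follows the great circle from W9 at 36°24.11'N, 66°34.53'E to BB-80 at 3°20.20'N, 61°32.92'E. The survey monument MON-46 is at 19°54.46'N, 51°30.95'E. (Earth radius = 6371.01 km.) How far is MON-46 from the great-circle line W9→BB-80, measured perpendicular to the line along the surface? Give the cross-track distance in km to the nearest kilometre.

1277 km

W9: φ = +36.40183°, λ = +66.57550°
BB-80: φ = +3.33667°, λ = +61.54867°
MON-46: φ = +19.90767°, λ = +51.51583°
δ₁₃ = central angle W9→MON-46 = 0.368531 rad  (haversine)
θ₁₃ = bearing W9→MON-46 = 222.699°,  θ₁₂ = bearing W9→BB-80 = 189.146°
dₓₜ = R·arcsin(sin δ₁₃ · sin(θ₁₃ − θ₁₂)) = 6371.01·arcsin(0.36025·sin(33.553°)) = 1277.059 km
|dₓₜ| = 1277.059 km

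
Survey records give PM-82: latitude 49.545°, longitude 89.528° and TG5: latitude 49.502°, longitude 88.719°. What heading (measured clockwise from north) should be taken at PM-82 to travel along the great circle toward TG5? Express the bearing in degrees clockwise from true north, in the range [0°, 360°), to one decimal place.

265.6°

Δλ = -0.8090°
y = sin Δλ · cos φ₂ = -0.009169
x = cos φ₁ sin φ₂ − sin φ₁ cos φ₂ cos Δλ = -0.000701
θ = atan2(y, x) = -94.3732° → 265.6268° (mod 360°)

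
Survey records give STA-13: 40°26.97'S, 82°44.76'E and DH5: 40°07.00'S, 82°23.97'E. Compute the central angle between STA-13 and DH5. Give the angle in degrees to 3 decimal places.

0.425°

STA-13: φ = -40.44950°, λ = +82.74600°
DH5: φ = -40.11667°, λ = +82.39950°
Δφ = 0.3328°,  Δλ = -0.3465°
a = sin²(Δφ/2) + cos φ₁ cos φ₂ sin²(Δλ/2) = 0.000014
c = 2·arcsin(√a) = 0.007418 rad = 0.4250°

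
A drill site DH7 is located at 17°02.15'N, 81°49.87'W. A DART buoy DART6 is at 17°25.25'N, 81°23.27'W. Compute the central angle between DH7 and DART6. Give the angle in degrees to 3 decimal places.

0.572°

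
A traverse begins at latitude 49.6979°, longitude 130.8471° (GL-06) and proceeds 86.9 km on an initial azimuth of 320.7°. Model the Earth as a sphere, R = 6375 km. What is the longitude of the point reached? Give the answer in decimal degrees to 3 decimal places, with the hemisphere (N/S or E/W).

δ = d/R = 86.9/6375 = 0.013631 rad
φ₂ = arcsin(sin φ₁ cos δ + cos φ₁ sin δ cos θ)
   = arcsin(0.76264·0.99991 + 0.64682·0.01363·0.77384) = 50.29973°
λ₂ = λ₁ + atan2(sin θ sin δ cos φ₁, cos δ − sin φ₁ sin φ₂) = 130.07267°

130.073°E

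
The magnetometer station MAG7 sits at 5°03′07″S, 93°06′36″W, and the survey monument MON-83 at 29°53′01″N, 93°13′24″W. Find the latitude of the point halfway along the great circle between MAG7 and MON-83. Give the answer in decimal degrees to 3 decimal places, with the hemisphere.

12.416°N

MAG7: φ = -5.05194°, λ = -93.11000°
MON-83: φ = +29.88361°, λ = -93.22333°
Bx = cos φ₂ cos Δλ = 0.867038,  By = cos φ₂ sin Δλ = -0.001715
φₘ = atan2(sin φ₁ + sin φ₂, √((cos φ₁ + Bx)² + By²)) = 12.41584°
λₘ = λ₁ + atan2(By, cos φ₁ + Bx) = -93.16274°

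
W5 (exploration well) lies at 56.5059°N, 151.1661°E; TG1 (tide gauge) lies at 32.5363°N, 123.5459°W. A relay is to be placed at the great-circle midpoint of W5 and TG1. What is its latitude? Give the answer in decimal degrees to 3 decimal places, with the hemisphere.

52.704°N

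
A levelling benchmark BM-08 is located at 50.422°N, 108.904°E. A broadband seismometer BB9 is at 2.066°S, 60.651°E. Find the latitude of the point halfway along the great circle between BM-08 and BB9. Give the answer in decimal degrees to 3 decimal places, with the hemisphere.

26.083°N

Bx = cos φ₂ cos Δλ = 0.665410,  By = cos φ₂ sin Δλ = -0.745607
φₘ = atan2(sin φ₁ + sin φ₂, √((cos φ₁ + Bx)² + By²)) = 26.08309°
λₘ = λ₁ + atan2(By, cos φ₁ + Bx) = 79.11603°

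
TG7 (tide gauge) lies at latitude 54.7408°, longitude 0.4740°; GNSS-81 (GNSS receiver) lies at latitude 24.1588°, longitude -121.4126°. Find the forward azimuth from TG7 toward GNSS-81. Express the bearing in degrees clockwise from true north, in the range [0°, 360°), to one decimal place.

Δλ = -121.8866°
y = sin Δλ · cos φ₂ = -0.774727
x = cos φ₁ sin φ₂ − sin φ₁ cos φ₂ cos Δλ = 0.629815
θ = atan2(y, x) = -50.8906° → 309.1094° (mod 360°)

309.1°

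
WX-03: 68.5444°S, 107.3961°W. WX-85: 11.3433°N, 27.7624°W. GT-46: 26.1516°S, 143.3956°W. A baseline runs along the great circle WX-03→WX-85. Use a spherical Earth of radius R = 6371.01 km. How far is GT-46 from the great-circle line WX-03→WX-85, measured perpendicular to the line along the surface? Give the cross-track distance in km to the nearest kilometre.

4304 km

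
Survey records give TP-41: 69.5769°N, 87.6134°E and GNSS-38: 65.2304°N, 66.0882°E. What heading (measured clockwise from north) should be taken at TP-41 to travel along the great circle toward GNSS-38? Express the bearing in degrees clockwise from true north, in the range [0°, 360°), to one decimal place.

252.5°

Δλ = -21.5252°
y = sin Δλ · cos φ₂ = -0.153725
x = cos φ₁ sin φ₂ − sin φ₁ cos φ₂ cos Δλ = -0.048404
θ = atan2(y, x) = -107.4780° → 252.5220° (mod 360°)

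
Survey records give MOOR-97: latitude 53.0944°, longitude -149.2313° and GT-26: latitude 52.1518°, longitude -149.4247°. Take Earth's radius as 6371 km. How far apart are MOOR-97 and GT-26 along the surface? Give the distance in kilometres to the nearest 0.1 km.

Δφ = -0.9426°,  Δλ = -0.1934°
a = sin²(Δφ/2) + cos φ₁ cos φ₂ sin²(Δλ/2) = 0.000069
c = 2·arcsin(√a) = 0.016579 rad = 0.9499°
d = R·c = 6371 × 0.016579 = 105.6 km

105.6 km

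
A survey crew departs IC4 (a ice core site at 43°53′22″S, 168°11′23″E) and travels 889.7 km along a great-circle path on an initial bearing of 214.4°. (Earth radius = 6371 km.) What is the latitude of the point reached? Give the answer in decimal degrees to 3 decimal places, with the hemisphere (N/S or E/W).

50.290°S

IC4: φ = -43.88944°, λ = +168.18972°
δ = d/R = 889.7/6371 = 0.139648 rad
φ₂ = arcsin(sin φ₁ cos δ + cos φ₁ sin δ cos θ)
   = arcsin(-0.69327·0.99026 + 0.72068·0.13919·-0.82511) = -50.29029°
λ₂ = λ₁ + atan2(sin θ sin δ cos φ₁, cos δ − sin φ₁ sin φ₂) = 161.11938°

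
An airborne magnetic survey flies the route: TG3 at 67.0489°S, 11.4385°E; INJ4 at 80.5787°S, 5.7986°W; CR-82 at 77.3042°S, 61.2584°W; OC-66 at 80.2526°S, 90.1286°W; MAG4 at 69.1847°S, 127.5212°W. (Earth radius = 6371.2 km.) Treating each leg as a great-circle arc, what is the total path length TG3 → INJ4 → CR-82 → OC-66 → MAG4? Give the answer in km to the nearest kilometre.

5049 km

TG3→INJ4: c = 0.248097 rad, d = 1580.67 km
INJ4→CR-82: c = 0.185797 rad, d = 1183.75 km
CR-82→OC-66: c = 0.109125 rad, d = 695.26 km
OC-66→MAG4: c = 0.249499 rad, d = 1589.61 km
Total = 1580.67 + 1183.75 + 695.26 + 1589.61 = 5049.29 km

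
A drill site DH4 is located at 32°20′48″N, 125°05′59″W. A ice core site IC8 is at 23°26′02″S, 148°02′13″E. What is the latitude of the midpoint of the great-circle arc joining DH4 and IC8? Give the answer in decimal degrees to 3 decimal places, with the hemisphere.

DH4: φ = +32.34667°, λ = -125.09972°
IC8: φ = -23.43389°, λ = +148.03694°
Bx = cos φ₂ cos Δλ = 0.050205,  By = cos φ₂ sin Δλ = -0.916145
φₘ = atan2(sin φ₁ + sin φ₂, √((cos φ₁ + Bx)² + By²)) = 6.12096°
λₘ = λ₁ + atan2(By, cos φ₁ + Bx) = -170.76762°

6.121°N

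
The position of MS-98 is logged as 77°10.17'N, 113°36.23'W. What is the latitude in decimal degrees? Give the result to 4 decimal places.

77.1695°N

77° + 10.17′/60 = 77 + 0.16950 = 77.1695°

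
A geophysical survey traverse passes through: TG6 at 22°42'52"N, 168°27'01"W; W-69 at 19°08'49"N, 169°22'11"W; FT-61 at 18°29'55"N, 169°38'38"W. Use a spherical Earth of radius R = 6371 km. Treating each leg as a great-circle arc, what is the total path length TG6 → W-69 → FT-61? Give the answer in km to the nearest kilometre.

TG6: φ = +22.71444°, λ = -168.45028°
W-69: φ = +19.14694°, λ = -169.36972°
FT-61: φ = +18.49861°, λ = -169.64389°
TG6→W-69: c = 0.064042 rad, d = 408.01 km
W-69→FT-61: c = 0.012188 rad, d = 77.65 km
Total = 408.01 + 77.65 = 485.67 km

486 km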